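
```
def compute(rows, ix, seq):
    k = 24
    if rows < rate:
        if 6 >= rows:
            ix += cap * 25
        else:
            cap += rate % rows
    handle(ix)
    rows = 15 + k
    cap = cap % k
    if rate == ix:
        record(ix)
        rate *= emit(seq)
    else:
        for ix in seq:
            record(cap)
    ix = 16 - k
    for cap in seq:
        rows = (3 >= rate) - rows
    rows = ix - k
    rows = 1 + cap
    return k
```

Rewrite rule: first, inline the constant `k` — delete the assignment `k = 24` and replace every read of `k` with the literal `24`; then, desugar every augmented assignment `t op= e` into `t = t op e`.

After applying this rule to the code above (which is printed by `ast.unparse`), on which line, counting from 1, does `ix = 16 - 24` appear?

Transformed code:
def compute(rows, ix, seq):
    if rows < rate:
        if 6 >= rows:
            ix = ix + cap * 25
        else:
            cap = cap + rate % rows
    handle(ix)
    rows = 15 + 24
    cap = cap % 24
    if rate == ix:
        record(ix)
        rate = rate * emit(seq)
    else:
        for ix in seq:
            record(cap)
    ix = 16 - 24
    for cap in seq:
        rows = (3 >= rate) - rows
    rows = ix - 24
    rows = 1 + cap
    return 24

16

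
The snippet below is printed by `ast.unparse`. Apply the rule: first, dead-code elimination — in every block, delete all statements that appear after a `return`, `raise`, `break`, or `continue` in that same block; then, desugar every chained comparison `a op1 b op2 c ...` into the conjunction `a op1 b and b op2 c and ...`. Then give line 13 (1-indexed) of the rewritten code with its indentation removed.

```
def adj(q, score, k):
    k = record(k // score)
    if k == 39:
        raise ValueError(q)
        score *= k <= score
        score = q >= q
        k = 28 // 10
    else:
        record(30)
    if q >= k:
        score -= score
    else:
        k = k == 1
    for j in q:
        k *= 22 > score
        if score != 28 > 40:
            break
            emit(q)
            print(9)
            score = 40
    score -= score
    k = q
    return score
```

if score != 28 and 28 > 40:

Transformed code:
def adj(q, score, k):
    k = record(k // score)
    if k == 39:
        raise ValueError(q)
    else:
        record(30)
    if q >= k:
        score -= score
    else:
        k = k == 1
    for j in q:
        k *= 22 > score
        if score != 28 and 28 > 40:
            break
    score -= score
    k = q
    return score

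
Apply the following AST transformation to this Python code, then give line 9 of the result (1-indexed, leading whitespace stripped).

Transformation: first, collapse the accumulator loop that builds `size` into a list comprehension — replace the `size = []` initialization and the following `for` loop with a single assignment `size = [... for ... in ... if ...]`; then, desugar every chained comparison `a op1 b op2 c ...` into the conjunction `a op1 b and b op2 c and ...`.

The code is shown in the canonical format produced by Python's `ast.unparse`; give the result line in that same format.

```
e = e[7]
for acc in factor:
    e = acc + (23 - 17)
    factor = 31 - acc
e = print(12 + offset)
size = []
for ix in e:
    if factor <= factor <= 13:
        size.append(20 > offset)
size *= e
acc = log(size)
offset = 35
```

offset = 35

Transformed code:
e = e[7]
for acc in factor:
    e = acc + (23 - 17)
    factor = 31 - acc
e = print(12 + offset)
size = [20 > offset for ix in e if factor <= factor and factor <= 13]
size *= e
acc = log(size)
offset = 35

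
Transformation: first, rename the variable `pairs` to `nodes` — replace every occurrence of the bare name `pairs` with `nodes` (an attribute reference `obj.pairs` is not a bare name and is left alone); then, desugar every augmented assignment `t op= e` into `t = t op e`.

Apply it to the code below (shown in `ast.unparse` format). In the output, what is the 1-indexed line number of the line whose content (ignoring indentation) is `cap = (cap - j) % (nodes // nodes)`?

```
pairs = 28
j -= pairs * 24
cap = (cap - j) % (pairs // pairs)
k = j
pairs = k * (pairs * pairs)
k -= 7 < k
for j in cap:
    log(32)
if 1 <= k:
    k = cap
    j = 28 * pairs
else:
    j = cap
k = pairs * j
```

3

Transformed code:
nodes = 28
j = j - nodes * 24
cap = (cap - j) % (nodes // nodes)
k = j
nodes = k * (nodes * nodes)
k = k - (7 < k)
for j in cap:
    log(32)
if 1 <= k:
    k = cap
    j = 28 * nodes
else:
    j = cap
k = nodes * j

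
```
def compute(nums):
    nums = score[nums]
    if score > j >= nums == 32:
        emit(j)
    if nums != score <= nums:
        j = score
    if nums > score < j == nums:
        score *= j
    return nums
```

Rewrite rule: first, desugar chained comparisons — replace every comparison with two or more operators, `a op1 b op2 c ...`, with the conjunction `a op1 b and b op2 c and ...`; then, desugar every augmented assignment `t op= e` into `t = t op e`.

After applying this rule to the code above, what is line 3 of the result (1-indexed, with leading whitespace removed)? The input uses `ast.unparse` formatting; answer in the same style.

Transformed code:
def compute(nums):
    nums = score[nums]
    if score > j and j >= nums and (nums == 32):
        emit(j)
    if nums != score and score <= nums:
        j = score
    if nums > score and score < j and (j == nums):
        score = score * j
    return nums

if score > j and j >= nums and (nums == 32):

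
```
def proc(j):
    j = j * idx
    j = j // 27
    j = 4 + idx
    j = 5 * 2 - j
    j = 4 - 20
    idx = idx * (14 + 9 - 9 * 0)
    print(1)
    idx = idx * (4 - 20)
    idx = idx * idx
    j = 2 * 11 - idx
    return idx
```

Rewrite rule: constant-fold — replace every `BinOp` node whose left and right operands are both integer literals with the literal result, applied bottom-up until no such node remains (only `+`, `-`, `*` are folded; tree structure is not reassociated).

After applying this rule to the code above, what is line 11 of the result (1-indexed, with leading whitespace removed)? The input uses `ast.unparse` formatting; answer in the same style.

j = 22 - idx

Transformed code:
def proc(j):
    j = j * idx
    j = j // 27
    j = 4 + idx
    j = 10 - j
    j = -16
    idx = idx * 23
    print(1)
    idx = idx * -16
    idx = idx * idx
    j = 22 - idx
    return idx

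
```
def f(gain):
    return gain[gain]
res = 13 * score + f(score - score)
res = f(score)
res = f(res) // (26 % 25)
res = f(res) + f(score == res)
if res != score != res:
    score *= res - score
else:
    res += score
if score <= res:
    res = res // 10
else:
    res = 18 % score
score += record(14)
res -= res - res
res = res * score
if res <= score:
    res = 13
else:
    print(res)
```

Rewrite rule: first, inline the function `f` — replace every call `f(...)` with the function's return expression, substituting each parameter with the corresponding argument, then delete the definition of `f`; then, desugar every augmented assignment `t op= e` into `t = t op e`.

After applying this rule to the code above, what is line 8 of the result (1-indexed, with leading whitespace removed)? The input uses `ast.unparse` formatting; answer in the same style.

res = res + score

Transformed code:
res = 13 * score + (score - score)[score - score]
res = score[score]
res = res[res] // (26 % 25)
res = res[res] + (score == res)[score == res]
if res != score != res:
    score = score * (res - score)
else:
    res = res + score
if score <= res:
    res = res // 10
else:
    res = 18 % score
score = score + record(14)
res = res - (res - res)
res = res * score
if res <= score:
    res = 13
else:
    print(res)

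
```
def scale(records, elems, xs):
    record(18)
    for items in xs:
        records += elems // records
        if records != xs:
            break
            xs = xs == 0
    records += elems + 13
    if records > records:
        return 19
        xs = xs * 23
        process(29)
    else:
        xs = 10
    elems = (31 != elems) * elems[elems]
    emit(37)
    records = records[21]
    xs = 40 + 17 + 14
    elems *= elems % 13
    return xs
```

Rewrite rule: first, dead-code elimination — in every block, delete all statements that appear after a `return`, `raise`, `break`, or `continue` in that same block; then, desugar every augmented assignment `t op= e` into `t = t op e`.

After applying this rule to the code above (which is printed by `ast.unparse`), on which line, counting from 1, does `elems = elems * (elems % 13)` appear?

16

Transformed code:
def scale(records, elems, xs):
    record(18)
    for items in xs:
        records = records + elems // records
        if records != xs:
            break
    records = records + (elems + 13)
    if records > records:
        return 19
    else:
        xs = 10
    elems = (31 != elems) * elems[elems]
    emit(37)
    records = records[21]
    xs = 40 + 17 + 14
    elems = elems * (elems % 13)
    return xs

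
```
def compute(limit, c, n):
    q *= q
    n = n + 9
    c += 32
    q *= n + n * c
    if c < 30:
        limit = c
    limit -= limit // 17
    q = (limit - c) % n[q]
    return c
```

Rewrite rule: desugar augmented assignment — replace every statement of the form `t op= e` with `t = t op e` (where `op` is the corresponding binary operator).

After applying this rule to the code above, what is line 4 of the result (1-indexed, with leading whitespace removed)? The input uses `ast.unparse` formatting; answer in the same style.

c = c + 32

Transformed code:
def compute(limit, c, n):
    q = q * q
    n = n + 9
    c = c + 32
    q = q * (n + n * c)
    if c < 30:
        limit = c
    limit = limit - limit // 17
    q = (limit - c) % n[q]
    return c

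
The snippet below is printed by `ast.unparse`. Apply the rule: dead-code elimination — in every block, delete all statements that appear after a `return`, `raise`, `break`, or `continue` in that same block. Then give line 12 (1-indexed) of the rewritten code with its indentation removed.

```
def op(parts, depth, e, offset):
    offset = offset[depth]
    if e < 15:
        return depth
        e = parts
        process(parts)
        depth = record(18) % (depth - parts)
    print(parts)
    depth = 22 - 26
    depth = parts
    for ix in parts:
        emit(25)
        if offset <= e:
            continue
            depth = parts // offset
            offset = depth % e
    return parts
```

Transformed code:
def op(parts, depth, e, offset):
    offset = offset[depth]
    if e < 15:
        return depth
    print(parts)
    depth = 22 - 26
    depth = parts
    for ix in parts:
        emit(25)
        if offset <= e:
            continue
    return parts

return parts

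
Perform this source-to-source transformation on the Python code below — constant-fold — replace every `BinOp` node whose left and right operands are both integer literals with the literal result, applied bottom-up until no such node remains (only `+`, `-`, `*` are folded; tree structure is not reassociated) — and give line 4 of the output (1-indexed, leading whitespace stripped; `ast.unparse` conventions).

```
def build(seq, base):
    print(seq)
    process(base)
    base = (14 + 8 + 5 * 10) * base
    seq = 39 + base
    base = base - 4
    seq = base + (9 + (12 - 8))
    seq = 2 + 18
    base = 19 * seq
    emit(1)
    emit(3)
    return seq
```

base = 72 * base

Transformed code:
def build(seq, base):
    print(seq)
    process(base)
    base = 72 * base
    seq = 39 + base
    base = base - 4
    seq = base + 13
    seq = 20
    base = 19 * seq
    emit(1)
    emit(3)
    return seq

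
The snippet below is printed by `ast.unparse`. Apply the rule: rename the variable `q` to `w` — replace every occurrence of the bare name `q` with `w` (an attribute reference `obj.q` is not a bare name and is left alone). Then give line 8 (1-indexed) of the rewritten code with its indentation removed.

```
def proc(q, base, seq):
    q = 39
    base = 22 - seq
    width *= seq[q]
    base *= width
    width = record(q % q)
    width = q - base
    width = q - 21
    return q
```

width = w - 21

Transformed code:
def proc(w, base, seq):
    w = 39
    base = 22 - seq
    width *= seq[w]
    base *= width
    width = record(w % w)
    width = w - base
    width = w - 21
    return w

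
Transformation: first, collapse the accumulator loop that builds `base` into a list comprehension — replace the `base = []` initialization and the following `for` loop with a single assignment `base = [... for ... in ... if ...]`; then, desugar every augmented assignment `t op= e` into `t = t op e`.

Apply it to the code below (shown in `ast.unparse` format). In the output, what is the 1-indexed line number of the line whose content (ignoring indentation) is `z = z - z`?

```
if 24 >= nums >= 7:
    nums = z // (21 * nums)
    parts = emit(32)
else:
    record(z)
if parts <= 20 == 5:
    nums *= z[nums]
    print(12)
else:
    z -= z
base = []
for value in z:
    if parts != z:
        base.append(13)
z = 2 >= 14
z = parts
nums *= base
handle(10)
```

10

Transformed code:
if 24 >= nums >= 7:
    nums = z // (21 * nums)
    parts = emit(32)
else:
    record(z)
if parts <= 20 == 5:
    nums = nums * z[nums]
    print(12)
else:
    z = z - z
base = [13 for value in z if parts != z]
z = 2 >= 14
z = parts
nums = nums * base
handle(10)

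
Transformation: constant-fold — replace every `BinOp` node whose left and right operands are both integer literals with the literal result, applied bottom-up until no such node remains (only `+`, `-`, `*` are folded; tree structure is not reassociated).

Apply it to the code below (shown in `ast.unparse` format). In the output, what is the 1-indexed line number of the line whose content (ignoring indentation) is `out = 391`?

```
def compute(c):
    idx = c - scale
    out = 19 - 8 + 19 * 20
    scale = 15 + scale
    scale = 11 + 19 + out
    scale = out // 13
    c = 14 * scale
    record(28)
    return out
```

Transformed code:
def compute(c):
    idx = c - scale
    out = 391
    scale = 15 + scale
    scale = 30 + out
    scale = out // 13
    c = 14 * scale
    record(28)
    return out

3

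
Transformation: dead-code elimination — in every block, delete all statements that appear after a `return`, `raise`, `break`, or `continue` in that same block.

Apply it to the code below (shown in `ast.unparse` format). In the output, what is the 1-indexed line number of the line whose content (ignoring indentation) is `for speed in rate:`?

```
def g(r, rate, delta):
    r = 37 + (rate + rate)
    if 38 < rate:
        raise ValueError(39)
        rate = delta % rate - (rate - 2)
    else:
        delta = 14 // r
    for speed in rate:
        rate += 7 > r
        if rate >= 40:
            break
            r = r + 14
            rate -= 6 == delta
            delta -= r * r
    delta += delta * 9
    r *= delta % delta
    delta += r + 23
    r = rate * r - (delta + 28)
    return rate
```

7

Transformed code:
def g(r, rate, delta):
    r = 37 + (rate + rate)
    if 38 < rate:
        raise ValueError(39)
    else:
        delta = 14 // r
    for speed in rate:
        rate += 7 > r
        if rate >= 40:
            break
    delta += delta * 9
    r *= delta % delta
    delta += r + 23
    r = rate * r - (delta + 28)
    return rate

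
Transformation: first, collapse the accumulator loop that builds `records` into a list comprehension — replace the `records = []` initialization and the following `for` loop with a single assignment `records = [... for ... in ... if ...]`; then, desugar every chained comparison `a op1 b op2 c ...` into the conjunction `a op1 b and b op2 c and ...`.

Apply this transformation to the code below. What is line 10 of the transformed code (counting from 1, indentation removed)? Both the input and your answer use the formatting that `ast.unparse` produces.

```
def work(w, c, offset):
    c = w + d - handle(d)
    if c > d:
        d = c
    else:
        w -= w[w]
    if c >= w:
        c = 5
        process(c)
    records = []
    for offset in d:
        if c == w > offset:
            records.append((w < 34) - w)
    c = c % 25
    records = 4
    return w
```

Transformed code:
def work(w, c, offset):
    c = w + d - handle(d)
    if c > d:
        d = c
    else:
        w -= w[w]
    if c >= w:
        c = 5
        process(c)
    records = [(w < 34) - w for offset in d if c == w and w > offset]
    c = c % 25
    records = 4
    return w

records = [(w < 34) - w for offset in d if c == w and w > offset]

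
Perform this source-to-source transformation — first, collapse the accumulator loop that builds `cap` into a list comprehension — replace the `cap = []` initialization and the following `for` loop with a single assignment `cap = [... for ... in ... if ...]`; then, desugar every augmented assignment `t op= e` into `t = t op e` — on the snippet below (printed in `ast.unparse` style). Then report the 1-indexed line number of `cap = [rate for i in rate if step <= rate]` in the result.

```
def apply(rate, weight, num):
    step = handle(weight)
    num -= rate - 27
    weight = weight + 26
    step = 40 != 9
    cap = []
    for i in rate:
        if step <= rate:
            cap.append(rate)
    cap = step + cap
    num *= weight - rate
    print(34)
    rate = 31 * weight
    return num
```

6

Transformed code:
def apply(rate, weight, num):
    step = handle(weight)
    num = num - (rate - 27)
    weight = weight + 26
    step = 40 != 9
    cap = [rate for i in rate if step <= rate]
    cap = step + cap
    num = num * (weight - rate)
    print(34)
    rate = 31 * weight
    return num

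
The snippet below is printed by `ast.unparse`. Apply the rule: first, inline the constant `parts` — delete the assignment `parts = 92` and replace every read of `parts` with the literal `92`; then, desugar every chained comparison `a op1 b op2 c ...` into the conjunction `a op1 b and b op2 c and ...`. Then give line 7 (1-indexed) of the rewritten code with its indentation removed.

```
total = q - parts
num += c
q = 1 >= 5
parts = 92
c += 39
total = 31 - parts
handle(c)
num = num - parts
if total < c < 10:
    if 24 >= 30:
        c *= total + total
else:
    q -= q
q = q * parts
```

Transformed code:
total = q - 92
num += c
q = 1 >= 5
c += 39
total = 31 - 92
handle(c)
num = num - 92
if total < c and c < 10:
    if 24 >= 30:
        c *= total + total
else:
    q -= q
q = q * 92

num = num - 92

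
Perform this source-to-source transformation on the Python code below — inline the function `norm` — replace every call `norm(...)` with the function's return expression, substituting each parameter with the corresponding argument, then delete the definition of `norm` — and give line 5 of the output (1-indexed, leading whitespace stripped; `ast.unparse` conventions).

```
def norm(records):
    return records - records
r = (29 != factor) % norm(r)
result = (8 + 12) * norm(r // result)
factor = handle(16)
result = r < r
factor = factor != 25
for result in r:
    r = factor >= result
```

Transformed code:
r = (29 != factor) % (r - r)
result = (8 + 12) * (r // result - r // result)
factor = handle(16)
result = r < r
factor = factor != 25
for result in r:
    r = factor >= result

factor = factor != 25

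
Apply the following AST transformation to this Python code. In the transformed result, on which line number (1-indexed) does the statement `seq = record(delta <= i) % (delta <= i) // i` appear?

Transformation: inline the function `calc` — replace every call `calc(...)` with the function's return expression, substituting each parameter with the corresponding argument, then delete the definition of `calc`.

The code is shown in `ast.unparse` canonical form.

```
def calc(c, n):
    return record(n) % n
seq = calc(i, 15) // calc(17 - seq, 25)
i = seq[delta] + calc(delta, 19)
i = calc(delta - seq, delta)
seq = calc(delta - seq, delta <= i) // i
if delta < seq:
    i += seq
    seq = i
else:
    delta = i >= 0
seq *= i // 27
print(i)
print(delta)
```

4

Transformed code:
seq = record(15) % 15 // (record(25) % 25)
i = seq[delta] + record(19) % 19
i = record(delta) % delta
seq = record(delta <= i) % (delta <= i) // i
if delta < seq:
    i += seq
    seq = i
else:
    delta = i >= 0
seq *= i // 27
print(i)
print(delta)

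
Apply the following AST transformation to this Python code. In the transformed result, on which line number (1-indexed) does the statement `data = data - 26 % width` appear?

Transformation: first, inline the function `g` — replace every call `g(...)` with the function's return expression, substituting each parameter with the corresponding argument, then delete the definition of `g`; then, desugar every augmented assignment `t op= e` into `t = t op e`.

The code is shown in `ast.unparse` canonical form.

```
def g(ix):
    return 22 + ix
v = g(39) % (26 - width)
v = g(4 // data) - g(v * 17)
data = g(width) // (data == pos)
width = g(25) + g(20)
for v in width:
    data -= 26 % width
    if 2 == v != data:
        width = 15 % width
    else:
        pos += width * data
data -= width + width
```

Transformed code:
v = (22 + 39) % (26 - width)
v = 22 + 4 // data - (22 + v * 17)
data = (22 + width) // (data == pos)
width = 22 + 25 + (22 + 20)
for v in width:
    data = data - 26 % width
    if 2 == v != data:
        width = 15 % width
    else:
        pos = pos + width * data
data = data - (width + width)

6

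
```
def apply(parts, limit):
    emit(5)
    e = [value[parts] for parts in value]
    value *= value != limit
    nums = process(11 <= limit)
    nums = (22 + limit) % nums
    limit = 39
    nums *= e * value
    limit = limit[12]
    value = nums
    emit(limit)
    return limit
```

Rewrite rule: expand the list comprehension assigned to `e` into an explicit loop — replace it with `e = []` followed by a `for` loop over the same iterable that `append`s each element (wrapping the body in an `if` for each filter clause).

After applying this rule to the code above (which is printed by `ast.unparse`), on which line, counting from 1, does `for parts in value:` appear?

Transformed code:
def apply(parts, limit):
    emit(5)
    e = []
    for parts in value:
        e.append(value[parts])
    value *= value != limit
    nums = process(11 <= limit)
    nums = (22 + limit) % nums
    limit = 39
    nums *= e * value
    limit = limit[12]
    value = nums
    emit(limit)
    return limit

4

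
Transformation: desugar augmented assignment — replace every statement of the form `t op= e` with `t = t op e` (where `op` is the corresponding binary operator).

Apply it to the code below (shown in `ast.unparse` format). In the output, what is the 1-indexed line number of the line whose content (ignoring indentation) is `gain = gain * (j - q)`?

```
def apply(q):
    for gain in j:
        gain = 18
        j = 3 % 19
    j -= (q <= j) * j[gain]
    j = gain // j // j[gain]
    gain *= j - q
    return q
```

7

Transformed code:
def apply(q):
    for gain in j:
        gain = 18
        j = 3 % 19
    j = j - (q <= j) * j[gain]
    j = gain // j // j[gain]
    gain = gain * (j - q)
    return q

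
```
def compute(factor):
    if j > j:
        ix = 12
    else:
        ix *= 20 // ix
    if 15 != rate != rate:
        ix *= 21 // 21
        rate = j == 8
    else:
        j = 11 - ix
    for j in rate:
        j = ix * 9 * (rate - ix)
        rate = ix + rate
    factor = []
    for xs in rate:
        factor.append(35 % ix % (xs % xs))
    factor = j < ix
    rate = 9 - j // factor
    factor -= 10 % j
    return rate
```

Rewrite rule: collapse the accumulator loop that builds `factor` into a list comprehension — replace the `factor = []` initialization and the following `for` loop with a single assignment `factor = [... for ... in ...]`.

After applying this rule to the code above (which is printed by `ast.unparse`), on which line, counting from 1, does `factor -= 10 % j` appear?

17

Transformed code:
def compute(factor):
    if j > j:
        ix = 12
    else:
        ix *= 20 // ix
    if 15 != rate != rate:
        ix *= 21 // 21
        rate = j == 8
    else:
        j = 11 - ix
    for j in rate:
        j = ix * 9 * (rate - ix)
        rate = ix + rate
    factor = [35 % ix % (xs % xs) for xs in rate]
    factor = j < ix
    rate = 9 - j // factor
    factor -= 10 % j
    return rate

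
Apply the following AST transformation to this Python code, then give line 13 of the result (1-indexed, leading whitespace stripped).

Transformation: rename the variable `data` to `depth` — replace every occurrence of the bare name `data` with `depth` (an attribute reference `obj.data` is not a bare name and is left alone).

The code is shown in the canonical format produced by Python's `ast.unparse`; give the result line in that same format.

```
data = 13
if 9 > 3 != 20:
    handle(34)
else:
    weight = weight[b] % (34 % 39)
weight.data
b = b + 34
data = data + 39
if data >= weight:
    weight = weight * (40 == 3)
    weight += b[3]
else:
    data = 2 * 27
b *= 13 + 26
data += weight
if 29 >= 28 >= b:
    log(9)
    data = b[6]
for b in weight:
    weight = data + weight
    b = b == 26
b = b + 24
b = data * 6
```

depth = 2 * 27

Transformed code:
depth = 13
if 9 > 3 != 20:
    handle(34)
else:
    weight = weight[b] % (34 % 39)
weight.data
b = b + 34
depth = depth + 39
if depth >= weight:
    weight = weight * (40 == 3)
    weight += b[3]
else:
    depth = 2 * 27
b *= 13 + 26
depth += weight
if 29 >= 28 >= b:
    log(9)
    depth = b[6]
for b in weight:
    weight = depth + weight
    b = b == 26
b = b + 24
b = depth * 6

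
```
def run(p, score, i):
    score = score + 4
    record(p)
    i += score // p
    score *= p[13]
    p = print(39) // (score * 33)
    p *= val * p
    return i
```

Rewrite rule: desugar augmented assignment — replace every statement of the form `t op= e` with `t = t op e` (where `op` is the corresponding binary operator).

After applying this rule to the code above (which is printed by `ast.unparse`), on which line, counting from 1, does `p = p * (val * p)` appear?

7

Transformed code:
def run(p, score, i):
    score = score + 4
    record(p)
    i = i + score // p
    score = score * p[13]
    p = print(39) // (score * 33)
    p = p * (val * p)
    return i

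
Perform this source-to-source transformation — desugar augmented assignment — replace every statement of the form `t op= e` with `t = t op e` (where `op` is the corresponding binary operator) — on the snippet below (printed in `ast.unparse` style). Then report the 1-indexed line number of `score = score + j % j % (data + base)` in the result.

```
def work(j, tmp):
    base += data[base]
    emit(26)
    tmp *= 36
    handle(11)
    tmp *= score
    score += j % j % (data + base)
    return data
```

7

Transformed code:
def work(j, tmp):
    base = base + data[base]
    emit(26)
    tmp = tmp * 36
    handle(11)
    tmp = tmp * score
    score = score + j % j % (data + base)
    return data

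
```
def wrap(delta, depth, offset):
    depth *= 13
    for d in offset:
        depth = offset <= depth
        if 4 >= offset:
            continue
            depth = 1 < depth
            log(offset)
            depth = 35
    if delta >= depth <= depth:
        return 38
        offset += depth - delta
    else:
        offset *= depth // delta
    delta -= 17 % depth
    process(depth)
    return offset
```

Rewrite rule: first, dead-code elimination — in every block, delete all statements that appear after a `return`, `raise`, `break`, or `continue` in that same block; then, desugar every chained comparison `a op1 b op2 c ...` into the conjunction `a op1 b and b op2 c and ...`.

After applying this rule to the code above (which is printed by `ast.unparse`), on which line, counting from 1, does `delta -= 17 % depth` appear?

Transformed code:
def wrap(delta, depth, offset):
    depth *= 13
    for d in offset:
        depth = offset <= depth
        if 4 >= offset:
            continue
    if delta >= depth and depth <= depth:
        return 38
    else:
        offset *= depth // delta
    delta -= 17 % depth
    process(depth)
    return offset

11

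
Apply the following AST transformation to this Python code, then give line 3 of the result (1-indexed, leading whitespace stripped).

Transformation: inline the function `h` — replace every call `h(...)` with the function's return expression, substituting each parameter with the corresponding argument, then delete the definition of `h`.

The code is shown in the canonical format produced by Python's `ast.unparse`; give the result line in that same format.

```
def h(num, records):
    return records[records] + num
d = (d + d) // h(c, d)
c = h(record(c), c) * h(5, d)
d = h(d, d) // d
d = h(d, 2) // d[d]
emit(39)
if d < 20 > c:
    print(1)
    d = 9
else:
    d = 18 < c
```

Transformed code:
d = (d + d) // (d[d] + c)
c = (c[c] + record(c)) * (d[d] + 5)
d = (d[d] + d) // d
d = (2[2] + d) // d[d]
emit(39)
if d < 20 > c:
    print(1)
    d = 9
else:
    d = 18 < c

d = (d[d] + d) // d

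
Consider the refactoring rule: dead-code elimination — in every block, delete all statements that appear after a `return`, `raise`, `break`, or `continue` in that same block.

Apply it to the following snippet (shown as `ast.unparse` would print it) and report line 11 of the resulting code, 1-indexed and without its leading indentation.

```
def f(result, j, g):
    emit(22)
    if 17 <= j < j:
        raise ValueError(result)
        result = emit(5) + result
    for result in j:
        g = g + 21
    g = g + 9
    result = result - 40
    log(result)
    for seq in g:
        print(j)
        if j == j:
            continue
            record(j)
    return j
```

print(j)

Transformed code:
def f(result, j, g):
    emit(22)
    if 17 <= j < j:
        raise ValueError(result)
    for result in j:
        g = g + 21
    g = g + 9
    result = result - 40
    log(result)
    for seq in g:
        print(j)
        if j == j:
            continue
    return j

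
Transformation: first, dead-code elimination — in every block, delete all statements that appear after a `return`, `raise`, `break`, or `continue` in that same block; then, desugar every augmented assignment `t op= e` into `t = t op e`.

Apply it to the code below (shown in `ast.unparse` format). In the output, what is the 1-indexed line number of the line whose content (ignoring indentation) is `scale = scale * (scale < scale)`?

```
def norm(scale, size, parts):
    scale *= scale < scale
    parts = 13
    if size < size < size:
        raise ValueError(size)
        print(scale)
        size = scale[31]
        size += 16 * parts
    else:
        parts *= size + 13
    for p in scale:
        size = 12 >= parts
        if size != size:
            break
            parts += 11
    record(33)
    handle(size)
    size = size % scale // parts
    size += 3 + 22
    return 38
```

2

Transformed code:
def norm(scale, size, parts):
    scale = scale * (scale < scale)
    parts = 13
    if size < size < size:
        raise ValueError(size)
    else:
        parts = parts * (size + 13)
    for p in scale:
        size = 12 >= parts
        if size != size:
            break
    record(33)
    handle(size)
    size = size % scale // parts
    size = size + (3 + 22)
    return 38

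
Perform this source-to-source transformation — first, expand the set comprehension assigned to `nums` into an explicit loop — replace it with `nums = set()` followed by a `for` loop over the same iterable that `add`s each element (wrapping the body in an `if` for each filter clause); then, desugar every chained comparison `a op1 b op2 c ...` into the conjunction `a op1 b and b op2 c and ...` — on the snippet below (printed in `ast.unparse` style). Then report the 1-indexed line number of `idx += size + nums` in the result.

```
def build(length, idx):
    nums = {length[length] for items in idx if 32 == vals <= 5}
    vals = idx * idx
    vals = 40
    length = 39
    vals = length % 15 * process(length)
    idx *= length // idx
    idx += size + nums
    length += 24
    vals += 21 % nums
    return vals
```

11

Transformed code:
def build(length, idx):
    nums = set()
    for items in idx:
        if 32 == vals and vals <= 5:
            nums.add(length[length])
    vals = idx * idx
    vals = 40
    length = 39
    vals = length % 15 * process(length)
    idx *= length // idx
    idx += size + nums
    length += 24
    vals += 21 % nums
    return vals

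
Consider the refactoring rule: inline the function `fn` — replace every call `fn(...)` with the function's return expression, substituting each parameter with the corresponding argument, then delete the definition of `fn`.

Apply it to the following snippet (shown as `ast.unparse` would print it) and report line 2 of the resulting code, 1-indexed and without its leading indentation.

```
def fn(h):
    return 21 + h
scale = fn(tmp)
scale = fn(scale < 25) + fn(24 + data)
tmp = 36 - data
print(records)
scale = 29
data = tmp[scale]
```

scale = 21 + (scale < 25) + (21 + (24 + data))

Transformed code:
scale = 21 + tmp
scale = 21 + (scale < 25) + (21 + (24 + data))
tmp = 36 - data
print(records)
scale = 29
data = tmp[scale]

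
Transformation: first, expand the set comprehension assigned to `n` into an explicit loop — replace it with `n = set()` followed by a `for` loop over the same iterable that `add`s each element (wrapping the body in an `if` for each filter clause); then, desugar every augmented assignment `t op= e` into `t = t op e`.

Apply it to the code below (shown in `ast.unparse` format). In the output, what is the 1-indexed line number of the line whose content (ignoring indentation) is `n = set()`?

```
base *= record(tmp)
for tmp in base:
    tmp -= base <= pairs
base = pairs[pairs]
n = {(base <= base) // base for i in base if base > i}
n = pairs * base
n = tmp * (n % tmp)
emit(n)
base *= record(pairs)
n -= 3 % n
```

5

Transformed code:
base = base * record(tmp)
for tmp in base:
    tmp = tmp - (base <= pairs)
base = pairs[pairs]
n = set()
for i in base:
    if base > i:
        n.add((base <= base) // base)
n = pairs * base
n = tmp * (n % tmp)
emit(n)
base = base * record(pairs)
n = n - 3 % n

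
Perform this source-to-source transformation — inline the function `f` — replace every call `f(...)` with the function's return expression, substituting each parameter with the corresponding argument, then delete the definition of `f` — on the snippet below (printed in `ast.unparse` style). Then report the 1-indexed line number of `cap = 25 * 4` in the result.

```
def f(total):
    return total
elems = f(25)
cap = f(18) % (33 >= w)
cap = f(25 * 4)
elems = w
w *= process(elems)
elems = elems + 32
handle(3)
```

3

Transformed code:
elems = 25
cap = 18 % (33 >= w)
cap = 25 * 4
elems = w
w *= process(elems)
elems = elems + 32
handle(3)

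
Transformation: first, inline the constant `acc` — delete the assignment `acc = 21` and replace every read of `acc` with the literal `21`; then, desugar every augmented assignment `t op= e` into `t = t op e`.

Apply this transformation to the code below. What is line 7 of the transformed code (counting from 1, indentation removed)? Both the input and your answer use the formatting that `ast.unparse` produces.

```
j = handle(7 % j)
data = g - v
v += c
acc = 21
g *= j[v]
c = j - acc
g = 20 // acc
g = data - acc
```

g = data - 21

Transformed code:
j = handle(7 % j)
data = g - v
v = v + c
g = g * j[v]
c = j - 21
g = 20 // 21
g = data - 21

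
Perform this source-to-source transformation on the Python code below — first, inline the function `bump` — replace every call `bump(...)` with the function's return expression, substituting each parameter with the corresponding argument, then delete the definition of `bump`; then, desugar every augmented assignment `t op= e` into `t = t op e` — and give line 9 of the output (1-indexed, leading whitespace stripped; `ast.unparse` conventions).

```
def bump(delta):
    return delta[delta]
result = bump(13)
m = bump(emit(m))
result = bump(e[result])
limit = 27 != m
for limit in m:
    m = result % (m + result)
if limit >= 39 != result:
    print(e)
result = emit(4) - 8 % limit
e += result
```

result = emit(4) - 8 % limit

Transformed code:
result = 13[13]
m = emit(m)[emit(m)]
result = e[result][e[result]]
limit = 27 != m
for limit in m:
    m = result % (m + result)
if limit >= 39 != result:
    print(e)
result = emit(4) - 8 % limit
e = e + result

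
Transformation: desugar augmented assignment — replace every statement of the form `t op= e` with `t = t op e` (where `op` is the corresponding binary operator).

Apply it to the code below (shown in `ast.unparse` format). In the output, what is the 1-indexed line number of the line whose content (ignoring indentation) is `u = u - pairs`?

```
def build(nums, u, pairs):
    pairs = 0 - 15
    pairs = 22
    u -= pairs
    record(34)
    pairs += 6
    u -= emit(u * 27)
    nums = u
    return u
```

Transformed code:
def build(nums, u, pairs):
    pairs = 0 - 15
    pairs = 22
    u = u - pairs
    record(34)
    pairs = pairs + 6
    u = u - emit(u * 27)
    nums = u
    return u

4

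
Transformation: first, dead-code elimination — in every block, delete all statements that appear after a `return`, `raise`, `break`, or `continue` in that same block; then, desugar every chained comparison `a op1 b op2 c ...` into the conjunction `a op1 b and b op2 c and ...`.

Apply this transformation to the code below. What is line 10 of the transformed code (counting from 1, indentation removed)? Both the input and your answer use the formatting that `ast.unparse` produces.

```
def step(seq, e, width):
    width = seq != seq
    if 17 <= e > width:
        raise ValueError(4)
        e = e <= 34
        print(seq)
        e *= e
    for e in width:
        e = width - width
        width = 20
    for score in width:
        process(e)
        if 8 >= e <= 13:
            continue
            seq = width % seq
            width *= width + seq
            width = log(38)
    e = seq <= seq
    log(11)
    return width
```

if 8 >= e and e <= 13:

Transformed code:
def step(seq, e, width):
    width = seq != seq
    if 17 <= e and e > width:
        raise ValueError(4)
    for e in width:
        e = width - width
        width = 20
    for score in width:
        process(e)
        if 8 >= e and e <= 13:
            continue
    e = seq <= seq
    log(11)
    return width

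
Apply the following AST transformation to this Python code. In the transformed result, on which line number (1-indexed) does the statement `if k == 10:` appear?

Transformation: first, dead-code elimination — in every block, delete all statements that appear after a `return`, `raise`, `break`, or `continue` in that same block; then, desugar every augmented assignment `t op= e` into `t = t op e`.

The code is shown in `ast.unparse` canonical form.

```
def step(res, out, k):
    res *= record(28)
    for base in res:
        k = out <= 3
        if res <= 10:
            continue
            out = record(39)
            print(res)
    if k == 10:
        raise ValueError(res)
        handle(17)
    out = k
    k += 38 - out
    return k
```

Transformed code:
def step(res, out, k):
    res = res * record(28)
    for base in res:
        k = out <= 3
        if res <= 10:
            continue
    if k == 10:
        raise ValueError(res)
    out = k
    k = k + (38 - out)
    return k

7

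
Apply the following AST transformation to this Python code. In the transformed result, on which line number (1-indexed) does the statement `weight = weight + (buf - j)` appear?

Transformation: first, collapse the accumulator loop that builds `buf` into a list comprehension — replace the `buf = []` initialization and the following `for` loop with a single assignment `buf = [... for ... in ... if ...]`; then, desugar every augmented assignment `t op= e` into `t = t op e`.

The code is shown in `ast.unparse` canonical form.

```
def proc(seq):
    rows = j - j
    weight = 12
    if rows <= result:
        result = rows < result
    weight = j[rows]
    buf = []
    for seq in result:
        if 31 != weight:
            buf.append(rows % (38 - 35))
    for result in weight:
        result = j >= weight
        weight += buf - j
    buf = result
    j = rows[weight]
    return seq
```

Transformed code:
def proc(seq):
    rows = j - j
    weight = 12
    if rows <= result:
        result = rows < result
    weight = j[rows]
    buf = [rows % (38 - 35) for seq in result if 31 != weight]
    for result in weight:
        result = j >= weight
        weight = weight + (buf - j)
    buf = result
    j = rows[weight]
    return seq

10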